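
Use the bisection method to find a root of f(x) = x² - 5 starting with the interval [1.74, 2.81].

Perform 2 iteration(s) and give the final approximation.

f(x) = x² - 5
Initial interval: [1.74, 2.81]

Iteration 1:
  c_1 = (1.740000 + 2.810000)/2 = 2.275000
  f(c_1) = f(2.275000) = 0.175625
  f(a) × f(c) < 0, new interval: [1.740000, 2.275000]
Iteration 2:
  c_2 = (1.740000 + 2.275000)/2 = 2.007500
  f(c_2) = f(2.007500) = -0.969944
  f(a) × f(c) ≥ 0, new interval: [2.007500, 2.275000]

After 2 iteration(s), the approximation is c_2 = 2.007500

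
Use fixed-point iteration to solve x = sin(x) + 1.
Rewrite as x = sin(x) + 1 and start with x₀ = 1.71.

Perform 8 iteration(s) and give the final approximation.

Equation: x = sin(x) + 1
Fixed-point form: x = sin(x) + 1
x₀ = 1.71

x_1 = g(1.710000) = 1.990327
x_2 = g(1.990327) = 1.913280
x_3 = g(1.913280) = 1.941923
x_4 = g(1.941923) = 1.931919
x_5 = g(1.931919) = 1.935501
x_6 = g(1.935501) = 1.934229
x_7 = g(1.934229) = 1.934682
x_8 = g(1.934682) = 1.934521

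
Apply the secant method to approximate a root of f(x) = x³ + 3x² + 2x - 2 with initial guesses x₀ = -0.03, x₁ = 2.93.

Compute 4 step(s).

f(x) = x³ + 3x² + 2x - 2
x₀ = -0.03, x₁ = 2.93

Secant formula: x_{n+1} = x_n - f(x_n)(x_n - x_{n-1})/(f(x_n) - f(x_{n-1}))

Iteration 1:
  f(-0.030000) = -2.057327
  f(2.930000) = 54.768457
  x_2 = 2.930000 - 54.768457×(2.930000 - (-0.030000))/(54.768457 - (-2.057327))
       = 0.077164
Iteration 2:
  f(2.930000) = 54.768457
  f(0.077164) = -1.827349
  x_3 = 0.077164 - (-1.827349)×(0.077164 - 2.930000)/(-1.827349 - 54.768457)
       = 0.169276
Iteration 3:
  f(0.077164) = -1.827349
  f(0.169276) = -1.570635
  x_4 = 0.169276 - (-1.570635)×(0.169276 - 0.077164)/(-1.570635 - (-1.827349))
       = 0.732835
Iteration 4:
  f(0.169276) = -1.570635
  f(0.732835) = 1.470381
  x_5 = 0.732835 - 1.470381×(0.732835 - 0.169276)/(1.470381 - (-1.570635))
       = 0.460345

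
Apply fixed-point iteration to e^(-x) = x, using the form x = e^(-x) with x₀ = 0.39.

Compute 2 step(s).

Equation: e^(-x) = x
Fixed-point form: x = e^(-x)
x₀ = 0.39

x_1 = g(0.390000) = 0.677057
x_2 = g(0.677057) = 0.508110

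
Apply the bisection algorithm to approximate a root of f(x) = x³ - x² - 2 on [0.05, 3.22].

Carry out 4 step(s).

f(x) = x³ - x² - 2
Initial interval: [0.05, 3.22]

Iteration 1:
  c_1 = (0.050000 + 3.220000)/2 = 1.635000
  f(c_1) = f(1.635000) = -0.302502
  f(a) × f(c) ≥ 0, new interval: [1.635000, 3.220000]
Iteration 2:
  c_2 = (1.635000 + 3.220000)/2 = 2.427500
  f(c_2) = f(2.427500) = 6.411910
  f(a) × f(c) < 0, new interval: [1.635000, 2.427500]
Iteration 3:
  c_3 = (1.635000 + 2.427500)/2 = 2.031250
  f(c_3) = f(2.031250) = 2.254913
  f(a) × f(c) < 0, new interval: [1.635000, 2.031250]
Iteration 4:
  c_4 = (1.635000 + 2.031250)/2 = 1.833125
  f(c_4) = f(1.833125) = 0.799589
  f(a) × f(c) < 0, new interval: [1.635000, 1.833125]

After 4 iteration(s), the approximation is c_4 = 1.833125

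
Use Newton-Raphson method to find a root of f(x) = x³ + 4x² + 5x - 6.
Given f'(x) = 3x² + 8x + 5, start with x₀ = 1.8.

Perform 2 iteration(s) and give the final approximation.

f(x) = x³ + 4x² + 5x - 6
f'(x) = 3x² + 8x + 5
x₀ = 1.8

Newton-Raphson formula: x_{n+1} = x_n - f(x_n)/f'(x_n)

Iteration 1:
  f(1.800000) = 21.792000
  f'(1.800000) = 29.120000
  x_1 = 1.800000 - 21.792000/29.120000 = 1.051648
Iteration 2:
  f(1.051648) = 4.845184
  f'(1.051648) = 16.731080
  x_2 = 1.051648 - 4.845184/16.731080 = 0.762057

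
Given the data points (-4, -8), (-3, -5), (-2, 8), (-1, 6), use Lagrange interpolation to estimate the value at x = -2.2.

Lagrange interpolation formula:
P(x) = Σ yᵢ × Lᵢ(x)
where Lᵢ(x) = Π_{j≠i} (x - xⱼ)/(xᵢ - xⱼ)

L_0(-2.2) = (-2.2 - (-3))/(-4 - (-3)) × (-2.2 - (-2))/(-4 - (-2)) × (-2.2 - (-1))/(-4 - (-1)) = -0.032000
L_1(-2.2) = (-2.2 - (-4))/(-3 - (-4)) × (-2.2 - (-2))/(-3 - (-2)) × (-2.2 - (-1))/(-3 - (-1)) = 0.216000
L_2(-2.2) = (-2.2 - (-4))/(-2 - (-4)) × (-2.2 - (-3))/(-2 - (-3)) × (-2.2 - (-1))/(-2 - (-1)) = 0.864000
L_3(-2.2) = (-2.2 - (-4))/(-1 - (-4)) × (-2.2 - (-3))/(-1 - (-3)) × (-2.2 - (-2))/(-1 - (-2)) = -0.048000

P(-2.2) = (-8)×L_0(-2.2) + (-5)×L_1(-2.2) + 8×L_2(-2.2) + 6×L_3(-2.2)
P(-2.2) = 5.800000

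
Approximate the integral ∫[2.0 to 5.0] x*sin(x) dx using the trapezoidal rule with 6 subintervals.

f(x) = x*sin(x)
a = 2.0, b = 5.0, n = 6
h = (b - a)/n = 0.500000

Trapezoidal rule: (h/2)[f(x₀) + 2f(x₁) + 2f(x₂) + ... + f(xₙ)]

x_0 = 2.0000, f(x_0) = 1.818595, coefficient = 1
x_1 = 2.5000, f(x_1) = 1.496180, coefficient = 2
x_2 = 3.0000, f(x_2) = 0.423360, coefficient = 2
x_3 = 3.5000, f(x_3) = -1.227741, coefficient = 2
x_4 = 4.0000, f(x_4) = -3.027210, coefficient = 2
x_5 = 4.5000, f(x_5) = -4.398886, coefficient = 2
x_6 = 5.0000, f(x_6) = -4.794621, coefficient = 1

I ≈ (0.500000/2) × -16.444619 = -4.111155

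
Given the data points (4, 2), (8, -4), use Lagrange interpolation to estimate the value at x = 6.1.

Lagrange interpolation formula:
P(x) = Σ yᵢ × Lᵢ(x)
where Lᵢ(x) = Π_{j≠i} (x - xⱼ)/(xᵢ - xⱼ)

L_0(6.1) = (6.1 - 8)/(4 - 8) = 0.475000
L_1(6.1) = (6.1 - 4)/(8 - 4) = 0.525000

P(6.1) = 2×L_0(6.1) + (-4)×L_1(6.1)
P(6.1) = -1.150000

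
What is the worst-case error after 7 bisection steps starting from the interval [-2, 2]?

Bisection error bound: |error| ≤ (b-a)/2^n
|error| ≤ (2 - (-2))/2^7 = 4/2^7
|error| ≤ 0.0312500000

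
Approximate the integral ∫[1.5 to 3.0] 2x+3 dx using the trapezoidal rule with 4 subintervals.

f(x) = 2x+3
a = 1.5, b = 3.0, n = 4
h = (b - a)/n = 0.375000

Trapezoidal rule: (h/2)[f(x₀) + 2f(x₁) + 2f(x₂) + ... + f(xₙ)]

x_0 = 1.5000, f(x_0) = 6.000000, coefficient = 1
x_1 = 1.8750, f(x_1) = 6.750000, coefficient = 2
x_2 = 2.2500, f(x_2) = 7.500000, coefficient = 2
x_3 = 2.6250, f(x_3) = 8.250000, coefficient = 2
x_4 = 3.0000, f(x_4) = 9.000000, coefficient = 1

I ≈ (0.375000/2) × 60.000000 = 11.250000
Exact value: 11.250000
Error: 0.000000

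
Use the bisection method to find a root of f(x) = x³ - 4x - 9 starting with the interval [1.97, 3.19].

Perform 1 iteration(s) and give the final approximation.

f(x) = x³ - 4x - 9
Initial interval: [1.97, 3.19]

Iteration 1:
  c_1 = (1.970000 + 3.190000)/2 = 2.580000
  f(c_1) = f(2.580000) = -2.146488
  f(a) × f(c) ≥ 0, new interval: [2.580000, 3.190000]

After 1 iteration(s), the approximation is c_1 = 2.580000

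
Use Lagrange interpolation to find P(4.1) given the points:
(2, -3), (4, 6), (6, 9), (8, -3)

Lagrange interpolation formula:
P(x) = Σ yᵢ × Lᵢ(x)
where Lᵢ(x) = Π_{j≠i} (x - xⱼ)/(xᵢ - xⱼ)

L_0(4.1) = (4.1 - 4)/(2 - 4) × (4.1 - 6)/(2 - 6) × (4.1 - 8)/(2 - 8) = -0.015437
L_1(4.1) = (4.1 - 2)/(4 - 2) × (4.1 - 6)/(4 - 6) × (4.1 - 8)/(4 - 8) = 0.972563
L_2(4.1) = (4.1 - 2)/(6 - 2) × (4.1 - 4)/(6 - 4) × (4.1 - 8)/(6 - 8) = 0.051187
L_3(4.1) = (4.1 - 2)/(8 - 2) × (4.1 - 4)/(8 - 4) × (4.1 - 6)/(8 - 6) = -0.008312

P(4.1) = (-3)×L_0(4.1) + 6×L_1(4.1) + 9×L_2(4.1) + (-3)×L_3(4.1)
P(4.1) = 6.367312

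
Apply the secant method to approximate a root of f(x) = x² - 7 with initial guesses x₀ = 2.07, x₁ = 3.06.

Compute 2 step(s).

f(x) = x² - 7
x₀ = 2.07, x₁ = 3.06

Secant formula: x_{n+1} = x_n - f(x_n)(x_n - x_{n-1})/(f(x_n) - f(x_{n-1}))

Iteration 1:
  f(2.070000) = -2.715100
  f(3.060000) = 2.363600
  x_2 = 3.060000 - 2.363600×(3.060000 - 2.070000)/(2.363600 - (-2.715100))
       = 2.599259
Iteration 2:
  f(3.060000) = 2.363600
  f(2.599259) = -0.243851
  x_3 = 2.599259 - (-0.243851)×(2.599259 - 3.060000)/(-0.243851 - 2.363600)
       = 2.642348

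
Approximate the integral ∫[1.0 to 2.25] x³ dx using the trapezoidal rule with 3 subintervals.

f(x) = x³
a = 1.0, b = 2.25, n = 3
h = (b - a)/n = 0.416667

Trapezoidal rule: (h/2)[f(x₀) + 2f(x₁) + 2f(x₂) + ... + f(xₙ)]

x_0 = 1.0000, f(x_0) = 1.000000, coefficient = 1
x_1 = 1.4167, f(x_1) = 2.843171, coefficient = 2
x_2 = 1.8333, f(x_2) = 6.162037, coefficient = 2
x_3 = 2.2500, f(x_3) = 11.390625, coefficient = 1

I ≈ (0.416667/2) × 30.401042 = 6.333550
Exact value: 6.157227
Error: 0.176324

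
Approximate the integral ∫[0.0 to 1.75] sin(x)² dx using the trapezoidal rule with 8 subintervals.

f(x) = sin(x)²
a = 0.0, b = 1.75, n = 8
h = (b - a)/n = 0.218750

Trapezoidal rule: (h/2)[f(x₀) + 2f(x₁) + 2f(x₂) + ... + f(xₙ)]

x_0 = 0.0000, f(x_0) = 0.000000, coefficient = 1
x_1 = 0.2188, f(x_1) = 0.047093, coefficient = 2
x_2 = 0.4375, f(x_2) = 0.179502, coefficient = 2
x_3 = 0.6562, f(x_3) = 0.372283, coefficient = 2
x_4 = 0.8750, f(x_4) = 0.589123, coefficient = 2
x_5 = 1.0938, f(x_5) = 0.789175, coefficient = 2
x_6 = 1.3125, f(x_6) = 0.934754, coefficient = 2
x_7 = 1.5312, f(x_7) = 0.998437, coefficient = 2
x_8 = 1.7500, f(x_8) = 0.968228, coefficient = 1

I ≈ (0.218750/2) × 8.788960 = 0.961293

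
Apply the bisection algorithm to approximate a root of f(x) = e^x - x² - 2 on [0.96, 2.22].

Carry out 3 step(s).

f(x) = e^x - x² - 2
Initial interval: [0.96, 2.22]

Iteration 1:
  c_1 = (0.960000 + 2.220000)/2 = 1.590000
  f(c_1) = f(1.590000) = 0.375649
  f(a) × f(c) < 0, new interval: [0.960000, 1.590000]
Iteration 2:
  c_2 = (0.960000 + 1.590000)/2 = 1.275000
  f(c_2) = f(1.275000) = -0.046924
  f(a) × f(c) ≥ 0, new interval: [1.275000, 1.590000]
Iteration 3:
  c_3 = (1.275000 + 1.590000)/2 = 1.432500
  f(c_3) = f(1.432500) = 0.137103
  f(a) × f(c) < 0, new interval: [1.275000, 1.432500]

After 3 iteration(s), the approximation is c_3 = 1.432500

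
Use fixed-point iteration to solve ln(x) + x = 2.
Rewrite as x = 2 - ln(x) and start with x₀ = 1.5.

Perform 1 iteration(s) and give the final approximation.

Equation: ln(x) + x = 2
Fixed-point form: x = 2 - ln(x)
x₀ = 1.5

x_1 = g(1.500000) = 1.594535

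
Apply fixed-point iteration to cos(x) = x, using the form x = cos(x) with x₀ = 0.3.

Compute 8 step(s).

Equation: cos(x) = x
Fixed-point form: x = cos(x)
x₀ = 0.3

x_1 = g(0.300000) = 0.955336
x_2 = g(0.955336) = 0.577334
x_3 = g(0.577334) = 0.837921
x_4 = g(0.837921) = 0.669010
x_5 = g(0.669010) = 0.784436
x_6 = g(0.784436) = 0.707787
x_7 = g(0.707787) = 0.759803
x_8 = g(0.759803) = 0.724972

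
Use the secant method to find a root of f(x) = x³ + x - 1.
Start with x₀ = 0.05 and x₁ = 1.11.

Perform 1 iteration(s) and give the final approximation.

f(x) = x³ + x - 1
x₀ = 0.05, x₁ = 1.11

Secant formula: x_{n+1} = x_n - f(x_n)(x_n - x_{n-1})/(f(x_n) - f(x_{n-1}))

Iteration 1:
  f(0.050000) = -0.949875
  f(1.110000) = 1.477631
  x_2 = 1.110000 - 1.477631×(1.110000 - 0.050000)/(1.477631 - (-0.949875))
       = 0.464774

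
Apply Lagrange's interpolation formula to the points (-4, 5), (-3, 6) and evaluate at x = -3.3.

Lagrange interpolation formula:
P(x) = Σ yᵢ × Lᵢ(x)
where Lᵢ(x) = Π_{j≠i} (x - xⱼ)/(xᵢ - xⱼ)

L_0(-3.3) = (-3.3 - (-3))/(-4 - (-3)) = 0.300000
L_1(-3.3) = (-3.3 - (-4))/(-3 - (-4)) = 0.700000

P(-3.3) = 5×L_0(-3.3) + 6×L_1(-3.3)
P(-3.3) = 5.700000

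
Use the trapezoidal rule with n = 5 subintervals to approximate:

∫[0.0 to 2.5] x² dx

f(x) = x²
a = 0.0, b = 2.5, n = 5
h = (b - a)/n = 0.500000

Trapezoidal rule: (h/2)[f(x₀) + 2f(x₁) + 2f(x₂) + ... + f(xₙ)]

x_0 = 0.0000, f(x_0) = 0.000000, coefficient = 1
x_1 = 0.5000, f(x_1) = 0.250000, coefficient = 2
x_2 = 1.0000, f(x_2) = 1.000000, coefficient = 2
x_3 = 1.5000, f(x_3) = 2.250000, coefficient = 2
x_4 = 2.0000, f(x_4) = 4.000000, coefficient = 2
x_5 = 2.5000, f(x_5) = 6.250000, coefficient = 1

I ≈ (0.500000/2) × 21.250000 = 5.312500
Exact value: 5.208333
Error: 0.104167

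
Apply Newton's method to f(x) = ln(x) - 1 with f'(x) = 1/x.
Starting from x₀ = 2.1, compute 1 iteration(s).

f(x) = ln(x) - 1
f'(x) = 1/x
x₀ = 2.1

Newton-Raphson formula: x_{n+1} = x_n - f(x_n)/f'(x_n)

Iteration 1:
  f(2.100000) = -0.258063
  f'(2.100000) = 0.476190
  x_1 = 2.100000 - (-0.258063)/0.476190 = 2.641932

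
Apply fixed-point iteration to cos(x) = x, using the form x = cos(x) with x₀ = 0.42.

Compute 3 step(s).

Equation: cos(x) = x
Fixed-point form: x = cos(x)
x₀ = 0.42

x_1 = g(0.420000) = 0.913089
x_2 = g(0.913089) = 0.611304
x_3 = g(0.611304) = 0.818900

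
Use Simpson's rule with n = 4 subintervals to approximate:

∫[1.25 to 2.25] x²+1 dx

f(x) = x²+1
a = 1.25, b = 2.25, n = 4
h = (b - a)/n = 0.250000

Simpson's rule: (h/3)[f(x₀) + 4f(x₁) + 2f(x₂) + ... + f(xₙ)]

x_0 = 1.2500, f(x_0) = 2.562500, coefficient = 1
x_1 = 1.5000, f(x_1) = 3.250000, coefficient = 4
x_2 = 1.7500, f(x_2) = 4.062500, coefficient = 2
x_3 = 2.0000, f(x_3) = 5.000000, coefficient = 4
x_4 = 2.2500, f(x_4) = 6.062500, coefficient = 1

I ≈ (0.250000/3) × 49.750000 = 4.145833
Exact value: 4.145833
Error: 0.000000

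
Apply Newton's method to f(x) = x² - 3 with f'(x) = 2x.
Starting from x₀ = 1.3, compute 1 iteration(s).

f(x) = x² - 3
f'(x) = 2x
x₀ = 1.3

Newton-Raphson formula: x_{n+1} = x_n - f(x_n)/f'(x_n)

Iteration 1:
  f(1.300000) = -1.310000
  f'(1.300000) = 2.600000
  x_1 = 1.300000 - (-1.310000)/2.600000 = 1.803846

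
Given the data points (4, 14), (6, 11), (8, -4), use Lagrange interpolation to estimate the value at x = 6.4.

Lagrange interpolation formula:
P(x) = Σ yᵢ × Lᵢ(x)
where Lᵢ(x) = Π_{j≠i} (x - xⱼ)/(xᵢ - xⱼ)

L_0(6.4) = (6.4 - 6)/(4 - 6) × (6.4 - 8)/(4 - 8) = -0.080000
L_1(6.4) = (6.4 - 4)/(6 - 4) × (6.4 - 8)/(6 - 8) = 0.960000
L_2(6.4) = (6.4 - 4)/(8 - 4) × (6.4 - 6)/(8 - 6) = 0.120000

P(6.4) = 14×L_0(6.4) + 11×L_1(6.4) + (-4)×L_2(6.4)
P(6.4) = 8.960000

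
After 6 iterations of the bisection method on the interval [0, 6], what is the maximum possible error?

Bisection error bound: |error| ≤ (b-a)/2^n
|error| ≤ (6 - 0)/2^6 = 6/2^6
|error| ≤ 0.0937500000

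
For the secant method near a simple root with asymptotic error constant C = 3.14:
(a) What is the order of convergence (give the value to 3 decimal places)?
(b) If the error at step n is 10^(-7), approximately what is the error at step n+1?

(a) Secant method has superlinear convergence with order φ = (1+√5)/2 ≈ 1.618.
    This means |e_{n+1}| ≈ C|e_n|^1.618.

(b) With |e_n| = 10^(-7) and C = 3.14:
    |e_{n+1}| ≈ 3.14 × (10^(-7))^1.618 = 3.14 × 10^(-11.33)

(a) ≈ 1.618 (golden ratio); (b) |e_{n+1}| ≈ 1.481e-11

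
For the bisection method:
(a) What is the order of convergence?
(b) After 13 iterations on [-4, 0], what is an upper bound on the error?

(a) Bisection has linear (order 1) convergence; the error is halved each step.

(b) Error bound = (b-a)/2^n = (0 - (-4))/2^{13}
    = 4/2^{13}

(a) 1 (linear); (b) error ≤ 4.88e-04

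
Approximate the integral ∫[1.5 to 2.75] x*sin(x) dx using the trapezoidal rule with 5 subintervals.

f(x) = x*sin(x)
a = 1.5, b = 2.75, n = 5
h = (b - a)/n = 0.250000

Trapezoidal rule: (h/2)[f(x₀) + 2f(x₁) + 2f(x₂) + ... + f(xₙ)]

x_0 = 1.5000, f(x_0) = 1.496242, coefficient = 1
x_1 = 1.7500, f(x_1) = 1.721975, coefficient = 2
x_2 = 2.0000, f(x_2) = 1.818595, coefficient = 2
x_3 = 2.2500, f(x_3) = 1.750665, coefficient = 2
x_4 = 2.5000, f(x_4) = 1.496180, coefficient = 2
x_5 = 2.7500, f(x_5) = 1.049568, coefficient = 1

I ≈ (0.250000/2) × 16.120641 = 2.015080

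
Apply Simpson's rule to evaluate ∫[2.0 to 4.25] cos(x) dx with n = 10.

f(x) = cos(x)
a = 2.0, b = 4.25, n = 10
h = (b - a)/n = 0.225000

Simpson's rule: (h/3)[f(x₀) + 4f(x₁) + 2f(x₂) + ... + f(xₙ)]

x_0 = 2.0000, f(x_0) = -0.416147, coefficient = 1
x_1 = 2.2250, f(x_1) = -0.608528, coefficient = 4
x_2 = 2.4500, f(x_2) = -0.770231, coefficient = 2
x_3 = 2.6750, f(x_3) = -0.893106, coefficient = 4
x_4 = 2.9000, f(x_4) = -0.970958, coefficient = 2
x_5 = 3.1250, f(x_5) = -0.999862, coefficient = 4
x_6 = 3.3500, f(x_6) = -0.978362, coefficient = 2
x_7 = 3.5750, f(x_7) = -0.907540, coefficient = 4
x_8 = 3.8000, f(x_8) = -0.790968, coefficient = 2
x_9 = 4.0250, f(x_9) = -0.634521, coefficient = 4
x_10 = 4.2500, f(x_10) = -0.446087, coefficient = 1

I ≈ (0.225000/3) × -24.057502 = -1.804313
Exact value: -1.804287
Error: 0.000026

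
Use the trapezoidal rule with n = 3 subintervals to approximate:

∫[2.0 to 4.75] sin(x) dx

f(x) = sin(x)
a = 2.0, b = 4.75, n = 3
h = (b - a)/n = 0.916667

Trapezoidal rule: (h/2)[f(x₀) + 2f(x₁) + 2f(x₂) + ... + f(xₙ)]

x_0 = 2.0000, f(x_0) = 0.909297, coefficient = 1
x_1 = 2.9167, f(x_1) = 0.223034, coefficient = 2
x_2 = 3.8333, f(x_2) = -0.637879, coefficient = 2
x_3 = 4.7500, f(x_3) = -0.999293, coefficient = 1

I ≈ (0.916667/2) × -0.919684 = -0.421522
Exact value: -0.453749
Error: 0.032227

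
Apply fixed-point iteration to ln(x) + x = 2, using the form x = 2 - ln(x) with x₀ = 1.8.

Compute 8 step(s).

Equation: ln(x) + x = 2
Fixed-point form: x = 2 - ln(x)
x₀ = 1.8

x_1 = g(1.800000) = 1.412213
x_2 = g(1.412213) = 1.654842
x_3 = g(1.654842) = 1.496295
x_4 = g(1.496295) = 1.597008
x_5 = g(1.597008) = 1.531868
x_6 = g(1.531868) = 1.573512
x_7 = g(1.573512) = 1.546690
x_8 = g(1.546690) = 1.563883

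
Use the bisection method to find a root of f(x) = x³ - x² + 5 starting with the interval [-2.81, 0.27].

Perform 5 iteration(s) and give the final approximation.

f(x) = x³ - x² + 5
Initial interval: [-2.81, 0.27]

Iteration 1:
  c_1 = (-2.810000 + 0.270000)/2 = -1.270000
  f(c_1) = f(-1.270000) = 1.338717
  f(a) × f(c) < 0, new interval: [-2.810000, -1.270000]
Iteration 2:
  c_2 = (-2.810000 + (-1.270000))/2 = -2.040000
  f(c_2) = f(-2.040000) = -7.651264
  f(a) × f(c) ≥ 0, new interval: [-2.040000, -1.270000]
Iteration 3:
  c_3 = (-2.040000 + (-1.270000))/2 = -1.655000
  f(c_3) = f(-1.655000) = -2.272111
  f(a) × f(c) ≥ 0, new interval: [-1.655000, -1.270000]
Iteration 4:
  c_4 = (-1.655000 + (-1.270000))/2 = -1.462500
  f(c_4) = f(-1.462500) = -0.267057
  f(a) × f(c) ≥ 0, new interval: [-1.462500, -1.270000]
Iteration 5:
  c_5 = (-1.462500 + (-1.270000))/2 = -1.366250
  f(c_5) = f(-1.366250) = 0.583065
  f(a) × f(c) < 0, new interval: [-1.462500, -1.366250]

After 5 iteration(s), the approximation is c_5 = -1.366250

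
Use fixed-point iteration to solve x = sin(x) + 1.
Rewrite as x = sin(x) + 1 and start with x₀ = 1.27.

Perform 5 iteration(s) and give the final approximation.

Equation: x = sin(x) + 1
Fixed-point form: x = sin(x) + 1
x₀ = 1.27

x_1 = g(1.270000) = 1.955101
x_2 = g(1.955101) = 1.927059
x_3 = g(1.927059) = 1.937207
x_4 = g(1.937207) = 1.933619
x_5 = g(1.933619) = 1.934899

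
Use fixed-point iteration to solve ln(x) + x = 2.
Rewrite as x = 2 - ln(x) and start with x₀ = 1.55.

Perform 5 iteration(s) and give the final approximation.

Equation: ln(x) + x = 2
Fixed-point form: x = 2 - ln(x)
x₀ = 1.55

x_1 = g(1.550000) = 1.561745
x_2 = g(1.561745) = 1.554196
x_3 = g(1.554196) = 1.559042
x_4 = g(1.559042) = 1.555929
x_5 = g(1.555929) = 1.557927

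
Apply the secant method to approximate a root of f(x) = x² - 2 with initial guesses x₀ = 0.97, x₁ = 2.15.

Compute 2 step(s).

f(x) = x² - 2
x₀ = 0.97, x₁ = 2.15

Secant formula: x_{n+1} = x_n - f(x_n)(x_n - x_{n-1})/(f(x_n) - f(x_{n-1}))

Iteration 1:
  f(0.970000) = -1.059100
  f(2.150000) = 2.622500
  x_2 = 2.150000 - 2.622500×(2.150000 - 0.970000)/(2.622500 - (-1.059100))
       = 1.309455
Iteration 2:
  f(2.150000) = 2.622500
  f(1.309455) = -0.285327
  x_3 = 1.309455 - (-0.285327)×(1.309455 - 2.150000)/(-0.285327 - 2.622500)
       = 1.391933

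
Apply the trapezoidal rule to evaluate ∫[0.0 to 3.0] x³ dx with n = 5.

f(x) = x³
a = 0.0, b = 3.0, n = 5
h = (b - a)/n = 0.600000

Trapezoidal rule: (h/2)[f(x₀) + 2f(x₁) + 2f(x₂) + ... + f(xₙ)]

x_0 = 0.0000, f(x_0) = 0.000000, coefficient = 1
x_1 = 0.6000, f(x_1) = 0.216000, coefficient = 2
x_2 = 1.2000, f(x_2) = 1.728000, coefficient = 2
x_3 = 1.8000, f(x_3) = 5.832000, coefficient = 2
x_4 = 2.4000, f(x_4) = 13.824000, coefficient = 2
x_5 = 3.0000, f(x_5) = 27.000000, coefficient = 1

I ≈ (0.600000/2) × 70.200000 = 21.060000
Exact value: 20.250000
Error: 0.810000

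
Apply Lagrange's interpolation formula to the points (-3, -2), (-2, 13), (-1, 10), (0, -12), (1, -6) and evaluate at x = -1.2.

Lagrange interpolation formula:
P(x) = Σ yᵢ × Lᵢ(x)
where Lᵢ(x) = Π_{j≠i} (x - xⱼ)/(xᵢ - xⱼ)

L_0(-1.2) = (-1.2 - (-2))/(-3 - (-2)) × (-1.2 - (-1))/(-3 - (-1)) × (-1.2 - 0)/(-3 - 0) × (-1.2 - 1)/(-3 - 1) = -0.017600
L_1(-1.2) = (-1.2 - (-3))/(-2 - (-3)) × (-1.2 - (-1))/(-2 - (-1)) × (-1.2 - 0)/(-2 - 0) × (-1.2 - 1)/(-2 - 1) = 0.158400
L_2(-1.2) = (-1.2 - (-3))/(-1 - (-3)) × (-1.2 - (-2))/(-1 - (-2)) × (-1.2 - 0)/(-1 - 0) × (-1.2 - 1)/(-1 - 1) = 0.950400
L_3(-1.2) = (-1.2 - (-3))/(0 - (-3)) × (-1.2 - (-2))/(0 - (-2)) × (-1.2 - (-1))/(0 - (-1)) × (-1.2 - 1)/(0 - 1) = -0.105600
L_4(-1.2) = (-1.2 - (-3))/(1 - (-3)) × (-1.2 - (-2))/(1 - (-2)) × (-1.2 - (-1))/(1 - (-1)) × (-1.2 - 0)/(1 - 0) = 0.014400

P(-1.2) = (-2)×L_0(-1.2) + 13×L_1(-1.2) + 10×L_2(-1.2) + (-12)×L_3(-1.2) + (-6)×L_4(-1.2)
P(-1.2) = 12.779200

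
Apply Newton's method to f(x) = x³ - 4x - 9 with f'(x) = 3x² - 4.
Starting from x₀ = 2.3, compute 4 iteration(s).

f(x) = x³ - 4x - 9
f'(x) = 3x² - 4
x₀ = 2.3

Newton-Raphson formula: x_{n+1} = x_n - f(x_n)/f'(x_n)

Iteration 1:
  f(2.300000) = -6.033000
  f'(2.300000) = 11.870000
  x_1 = 2.300000 - (-6.033000)/11.870000 = 2.808256
Iteration 2:
  f(2.808256) = 1.913732
  f'(2.808256) = 19.658907
  x_2 = 2.808256 - 1.913732/19.658907 = 2.710909
Iteration 3:
  f(2.710909) = 0.078914
  f'(2.710909) = 18.047087
  x_3 = 2.710909 - 0.078914/18.047087 = 2.706537
Iteration 4:
  f(2.706537) = 0.000155
  f'(2.706537) = 17.976021
  x_4 = 2.706537 - 0.000155/17.976021 = 2.706528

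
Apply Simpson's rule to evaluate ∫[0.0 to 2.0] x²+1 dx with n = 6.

f(x) = x²+1
a = 0.0, b = 2.0, n = 6
h = (b - a)/n = 0.333333

Simpson's rule: (h/3)[f(x₀) + 4f(x₁) + 2f(x₂) + ... + f(xₙ)]

x_0 = 0.0000, f(x_0) = 1.000000, coefficient = 1
x_1 = 0.3333, f(x_1) = 1.111111, coefficient = 4
x_2 = 0.6667, f(x_2) = 1.444444, coefficient = 2
x_3 = 1.0000, f(x_3) = 2.000000, coefficient = 4
x_4 = 1.3333, f(x_4) = 2.777778, coefficient = 2
x_5 = 1.6667, f(x_5) = 3.777778, coefficient = 4
x_6 = 2.0000, f(x_6) = 5.000000, coefficient = 1

I ≈ (0.333333/3) × 42.000000 = 4.666667
Exact value: 4.666667
Error: 0.000000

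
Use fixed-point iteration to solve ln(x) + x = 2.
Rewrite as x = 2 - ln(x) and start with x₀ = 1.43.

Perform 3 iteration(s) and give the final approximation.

Equation: ln(x) + x = 2
Fixed-point form: x = 2 - ln(x)
x₀ = 1.43

x_1 = g(1.430000) = 1.642326
x_2 = g(1.642326) = 1.503887
x_3 = g(1.503887) = 1.591947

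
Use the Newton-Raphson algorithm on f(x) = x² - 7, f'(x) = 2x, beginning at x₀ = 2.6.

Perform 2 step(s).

f(x) = x² - 7
f'(x) = 2x
x₀ = 2.6

Newton-Raphson formula: x_{n+1} = x_n - f(x_n)/f'(x_n)

Iteration 1:
  f(2.600000) = -0.240000
  f'(2.600000) = 5.200000
  x_1 = 2.600000 - (-0.240000)/5.200000 = 2.646154
Iteration 2:
  f(2.646154) = 0.002130
  f'(2.646154) = 5.292308
  x_2 = 2.646154 - 0.002130/5.292308 = 2.645751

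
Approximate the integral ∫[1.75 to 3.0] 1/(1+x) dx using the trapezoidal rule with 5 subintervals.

f(x) = 1/(1+x)
a = 1.75, b = 3.0, n = 5
h = (b - a)/n = 0.250000

Trapezoidal rule: (h/2)[f(x₀) + 2f(x₁) + 2f(x₂) + ... + f(xₙ)]

x_0 = 1.7500, f(x_0) = 0.363636, coefficient = 1
x_1 = 2.0000, f(x_1) = 0.333333, coefficient = 2
x_2 = 2.2500, f(x_2) = 0.307692, coefficient = 2
x_3 = 2.5000, f(x_3) = 0.285714, coefficient = 2
x_4 = 2.7500, f(x_4) = 0.266667, coefficient = 2
x_5 = 3.0000, f(x_5) = 0.250000, coefficient = 1

I ≈ (0.250000/2) × 3.000450 = 0.375056
Exact value: 0.374693
Error: 0.000363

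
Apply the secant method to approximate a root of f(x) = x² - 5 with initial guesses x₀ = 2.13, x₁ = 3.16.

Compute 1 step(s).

f(x) = x² - 5
x₀ = 2.13, x₁ = 3.16

Secant formula: x_{n+1} = x_n - f(x_n)(x_n - x_{n-1})/(f(x_n) - f(x_{n-1}))

Iteration 1:
  f(2.130000) = -0.463100
  f(3.160000) = 4.985600
  x_2 = 3.160000 - 4.985600×(3.160000 - 2.130000)/(4.985600 - (-0.463100))
       = 2.217543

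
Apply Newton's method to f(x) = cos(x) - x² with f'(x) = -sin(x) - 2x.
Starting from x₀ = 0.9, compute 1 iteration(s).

f(x) = cos(x) - x²
f'(x) = -sin(x) - 2x
x₀ = 0.9

Newton-Raphson formula: x_{n+1} = x_n - f(x_n)/f'(x_n)

Iteration 1:
  f(0.900000) = -0.188390
  f'(0.900000) = -2.583327
  x_1 = 0.900000 - (-0.188390)/(-2.583327) = 0.827075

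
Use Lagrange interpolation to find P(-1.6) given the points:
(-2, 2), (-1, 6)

Lagrange interpolation formula:
P(x) = Σ yᵢ × Lᵢ(x)
where Lᵢ(x) = Π_{j≠i} (x - xⱼ)/(xᵢ - xⱼ)

L_0(-1.6) = (-1.6 - (-1))/(-2 - (-1)) = 0.600000
L_1(-1.6) = (-1.6 - (-2))/(-1 - (-2)) = 0.400000

P(-1.6) = 2×L_0(-1.6) + 6×L_1(-1.6)
P(-1.6) = 3.600000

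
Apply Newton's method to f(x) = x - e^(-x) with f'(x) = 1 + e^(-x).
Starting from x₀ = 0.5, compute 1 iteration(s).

f(x) = x - e^(-x)
f'(x) = 1 + e^(-x)
x₀ = 0.5

Newton-Raphson formula: x_{n+1} = x_n - f(x_n)/f'(x_n)

Iteration 1:
  f(0.500000) = -0.106531
  f'(0.500000) = 1.606531
  x_1 = 0.500000 - (-0.106531)/1.606531 = 0.566311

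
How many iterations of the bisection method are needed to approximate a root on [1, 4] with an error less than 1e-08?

We need (b-a)/2^n ≤ 1e-08
(4 - 1)/2^n ≤ 1e-08
3/2^n ≤ 1e-08
2^n ≥ 300000000
n ≥ log₂(300000000) = 28.16
n ≥ 29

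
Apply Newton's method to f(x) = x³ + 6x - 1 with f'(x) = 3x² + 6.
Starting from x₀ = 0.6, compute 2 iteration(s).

f(x) = x³ + 6x - 1
f'(x) = 3x² + 6
x₀ = 0.6

Newton-Raphson formula: x_{n+1} = x_n - f(x_n)/f'(x_n)

Iteration 1:
  f(0.600000) = 2.816000
  f'(0.600000) = 7.080000
  x_1 = 0.600000 - 2.816000/7.080000 = 0.202260
Iteration 2:
  f(0.202260) = 0.221834
  f'(0.202260) = 6.122727
  x_2 = 0.202260 - 0.221834/6.122727 = 0.166029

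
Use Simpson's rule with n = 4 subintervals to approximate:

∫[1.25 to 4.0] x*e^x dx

f(x) = x*e^x
a = 1.25, b = 4.0, n = 4
h = (b - a)/n = 0.687500

Simpson's rule: (h/3)[f(x₀) + 4f(x₁) + 2f(x₂) + ... + f(xₙ)]

x_0 = 1.2500, f(x_0) = 4.362929, coefficient = 1
x_1 = 1.9375, f(x_1) = 13.448916, coefficient = 4
x_2 = 2.6250, f(x_2) = 36.237007, coefficient = 2
x_3 = 3.3125, f(x_3) = 90.940295, coefficient = 4
x_4 = 4.0000, f(x_4) = 218.392600, coefficient = 1

I ≈ (0.687500/3) × 712.786386 = 163.346880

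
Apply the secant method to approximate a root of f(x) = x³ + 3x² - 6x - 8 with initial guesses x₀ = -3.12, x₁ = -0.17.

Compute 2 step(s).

f(x) = x³ + 3x² - 6x - 8
x₀ = -3.12, x₁ = -0.17

Secant formula: x_{n+1} = x_n - f(x_n)(x_n - x_{n-1})/(f(x_n) - f(x_{n-1}))

Iteration 1:
  f(-3.120000) = 9.551872
  f(-0.170000) = -6.898213
  x_2 = -0.170000 - (-6.898213)×(-0.170000 - (-3.120000))/(-6.898213 - 9.551872)
       = -1.407059
Iteration 2:
  f(-0.170000) = -6.898213
  f(-1.407059) = 3.596084
  x_3 = -1.407059 - 3.596084×(-1.407059 - (-0.170000))/(3.596084 - (-6.898213))
       = -0.983156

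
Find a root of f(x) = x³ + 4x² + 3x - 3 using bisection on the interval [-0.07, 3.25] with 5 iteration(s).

f(x) = x³ + 4x² + 3x - 3
Initial interval: [-0.07, 3.25]

Iteration 1:
  c_1 = (-0.070000 + 3.250000)/2 = 1.590000
  f(c_1) = f(1.590000) = 15.902079
  f(a) × f(c) < 0, new interval: [-0.070000, 1.590000]
Iteration 2:
  c_2 = (-0.070000 + 1.590000)/2 = 0.760000
  f(c_2) = f(0.760000) = 2.029376
  f(a) × f(c) < 0, new interval: [-0.070000, 0.760000]
Iteration 3:
  c_3 = (-0.070000 + 0.760000)/2 = 0.345000
  f(c_3) = f(0.345000) = -1.447836
  f(a) × f(c) ≥ 0, new interval: [0.345000, 0.760000]
Iteration 4:
  c_4 = (0.345000 + 0.760000)/2 = 0.552500
  f(c_4) = f(0.552500) = 0.047179
  f(a) × f(c) < 0, new interval: [0.345000, 0.552500]
Iteration 5:
  c_5 = (0.345000 + 0.552500)/2 = 0.448750
  f(c_5) = f(0.448750) = -0.757876
  f(a) × f(c) ≥ 0, new interval: [0.448750, 0.552500]

After 5 iteration(s), the approximation is c_5 = 0.448750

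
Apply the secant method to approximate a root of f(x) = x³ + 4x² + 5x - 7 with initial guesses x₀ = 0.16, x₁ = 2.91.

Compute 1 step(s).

f(x) = x³ + 4x² + 5x - 7
x₀ = 0.16, x₁ = 2.91

Secant formula: x_{n+1} = x_n - f(x_n)(x_n - x_{n-1})/(f(x_n) - f(x_{n-1}))

Iteration 1:
  f(0.160000) = -6.093504
  f(2.910000) = 66.064571
  x_2 = 2.910000 - 66.064571×(2.910000 - 0.160000)/(66.064571 - (-6.093504))
       = 0.392228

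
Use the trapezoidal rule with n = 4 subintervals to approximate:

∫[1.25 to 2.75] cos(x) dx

f(x) = cos(x)
a = 1.25, b = 2.75, n = 4
h = (b - a)/n = 0.375000

Trapezoidal rule: (h/2)[f(x₀) + 2f(x₁) + 2f(x₂) + ... + f(xₙ)]

x_0 = 1.2500, f(x_0) = 0.315322, coefficient = 1
x_1 = 1.6250, f(x_1) = -0.054177, coefficient = 2
x_2 = 2.0000, f(x_2) = -0.416147, coefficient = 2
x_3 = 2.3750, f(x_3) = -0.720278, coefficient = 2
x_4 = 2.7500, f(x_4) = -0.924302, coefficient = 1

I ≈ (0.375000/2) × -2.990185 = -0.560660
Exact value: -0.567324
Error: 0.006664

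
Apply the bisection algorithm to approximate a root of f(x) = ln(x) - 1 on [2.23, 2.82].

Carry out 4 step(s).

f(x) = ln(x) - 1
Initial interval: [2.23, 2.82]

Iteration 1:
  c_1 = (2.230000 + 2.820000)/2 = 2.525000
  f(c_1) = f(2.525000) = -0.073759
  f(a) × f(c) ≥ 0, new interval: [2.525000, 2.820000]
Iteration 2:
  c_2 = (2.525000 + 2.820000)/2 = 2.672500
  f(c_2) = f(2.672500) = -0.016986
  f(a) × f(c) ≥ 0, new interval: [2.672500, 2.820000]
Iteration 3:
  c_3 = (2.672500 + 2.820000)/2 = 2.746250
  f(c_3) = f(2.746250) = 0.010236
  f(a) × f(c) < 0, new interval: [2.672500, 2.746250]
Iteration 4:
  c_4 = (2.672500 + 2.746250)/2 = 2.709375
  f(c_4) = f(2.709375) = -0.003282
  f(a) × f(c) ≥ 0, new interval: [2.709375, 2.746250]

After 4 iteration(s), the approximation is c_4 = 2.709375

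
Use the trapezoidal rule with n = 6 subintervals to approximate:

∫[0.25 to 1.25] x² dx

f(x) = x²
a = 0.25, b = 1.25, n = 6
h = (b - a)/n = 0.166667

Trapezoidal rule: (h/2)[f(x₀) + 2f(x₁) + 2f(x₂) + ... + f(xₙ)]

x_0 = 0.2500, f(x_0) = 0.062500, coefficient = 1
x_1 = 0.4167, f(x_1) = 0.173611, coefficient = 2
x_2 = 0.5833, f(x_2) = 0.340278, coefficient = 2
x_3 = 0.7500, f(x_3) = 0.562500, coefficient = 2
x_4 = 0.9167, f(x_4) = 0.840278, coefficient = 2
x_5 = 1.0833, f(x_5) = 1.173611, coefficient = 2
x_6 = 1.2500, f(x_6) = 1.562500, coefficient = 1

I ≈ (0.166667/2) × 7.805556 = 0.650463
Exact value: 0.645833
Error: 0.004630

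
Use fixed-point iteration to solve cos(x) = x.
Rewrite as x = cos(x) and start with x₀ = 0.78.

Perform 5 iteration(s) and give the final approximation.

Equation: cos(x) = x
Fixed-point form: x = cos(x)
x₀ = 0.78

x_1 = g(0.780000) = 0.710914
x_2 = g(0.710914) = 0.757766
x_3 = g(0.757766) = 0.726373
x_4 = g(0.726373) = 0.747588
x_5 = g(0.747588) = 0.733331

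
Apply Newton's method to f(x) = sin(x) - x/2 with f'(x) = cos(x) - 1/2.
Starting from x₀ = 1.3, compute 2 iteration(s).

f(x) = sin(x) - x/2
f'(x) = cos(x) - 1/2
x₀ = 1.3

Newton-Raphson formula: x_{n+1} = x_n - f(x_n)/f'(x_n)

Iteration 1:
  f(1.300000) = 0.313558
  f'(1.300000) = -0.232501
  x_1 = 1.300000 - 0.313558/(-0.232501) = 2.648631
Iteration 2:
  f(2.648631) = -0.851078
  f'(2.648631) = -1.380935
  x_2 = 2.648631 - (-0.851078)/(-1.380935) = 2.032325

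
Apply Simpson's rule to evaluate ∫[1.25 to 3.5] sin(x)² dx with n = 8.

f(x) = sin(x)²
a = 1.25, b = 3.5, n = 8
h = (b - a)/n = 0.281250

Simpson's rule: (h/3)[f(x₀) + 4f(x₁) + 2f(x₂) + ... + f(xₙ)]

x_0 = 1.2500, f(x_0) = 0.900572, coefficient = 1
x_1 = 1.5312, f(x_1) = 0.998437, coefficient = 4
x_2 = 1.8125, f(x_2) = 0.942708, coefficient = 2
x_3 = 2.0938, f(x_3) = 0.750558, coefficient = 4
x_4 = 2.3750, f(x_4) = 0.481199, coefficient = 2
x_5 = 2.6562, f(x_5) = 0.217633, coefficient = 4
x_6 = 2.9375, f(x_6) = 0.041079, coefficient = 2
x_7 = 3.2188, f(x_7) = 0.005941, coefficient = 4
x_8 = 3.5000, f(x_8) = 0.123049, coefficient = 1

I ≈ (0.281250/3) × 11.843871 = 1.110363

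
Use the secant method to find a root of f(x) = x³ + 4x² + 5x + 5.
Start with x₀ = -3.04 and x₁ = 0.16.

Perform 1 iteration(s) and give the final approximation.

f(x) = x³ + 4x² + 5x + 5
x₀ = -3.04, x₁ = 0.16

Secant formula: x_{n+1} = x_n - f(x_n)(x_n - x_{n-1})/(f(x_n) - f(x_{n-1}))

Iteration 1:
  f(-3.040000) = -1.328064
  f(0.160000) = 5.906496
  x_2 = 0.160000 - 5.906496×(0.160000 - (-3.040000))/(5.906496 - (-1.328064))
       = -2.452569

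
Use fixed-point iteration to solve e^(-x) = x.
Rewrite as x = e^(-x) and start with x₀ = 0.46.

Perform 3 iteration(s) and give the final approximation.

Equation: e^(-x) = x
Fixed-point form: x = e^(-x)
x₀ = 0.46

x_1 = g(0.460000) = 0.631284
x_2 = g(0.631284) = 0.531909
x_3 = g(0.531909) = 0.587483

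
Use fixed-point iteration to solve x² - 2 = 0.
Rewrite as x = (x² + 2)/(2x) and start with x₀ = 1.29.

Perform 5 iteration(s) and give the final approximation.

Equation: x² - 2 = 0
Fixed-point form: x = (x² + 2)/(2x)
x₀ = 1.29

x_1 = g(1.290000) = 1.420194
x_2 = g(1.420194) = 1.414226
x_3 = g(1.414226) = 1.414214
x_4 = g(1.414214) = 1.414214
x_5 = g(1.414214) = 1.414214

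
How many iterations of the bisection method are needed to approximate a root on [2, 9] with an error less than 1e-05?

We need (b-a)/2^n ≤ 1e-05
(9 - 2)/2^n ≤ 1e-05
7/2^n ≤ 1e-05
2^n ≥ 700000
n ≥ log₂(700000) = 19.42
n ≥ 20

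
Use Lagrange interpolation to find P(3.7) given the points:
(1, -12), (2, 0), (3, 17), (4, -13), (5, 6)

Lagrange interpolation formula:
P(x) = Σ yᵢ × Lᵢ(x)
where Lᵢ(x) = Π_{j≠i} (x - xⱼ)/(xᵢ - xⱼ)

L_0(3.7) = (3.7 - 2)/(1 - 2) × (3.7 - 3)/(1 - 3) × (3.7 - 4)/(1 - 4) × (3.7 - 5)/(1 - 5) = 0.019337
L_1(3.7) = (3.7 - 1)/(2 - 1) × (3.7 - 3)/(2 - 3) × (3.7 - 4)/(2 - 4) × (3.7 - 5)/(2 - 5) = -0.122850
L_2(3.7) = (3.7 - 1)/(3 - 1) × (3.7 - 2)/(3 - 2) × (3.7 - 4)/(3 - 4) × (3.7 - 5)/(3 - 5) = 0.447525
L_3(3.7) = (3.7 - 1)/(4 - 1) × (3.7 - 2)/(4 - 2) × (3.7 - 3)/(4 - 3) × (3.7 - 5)/(4 - 5) = 0.696150
L_4(3.7) = (3.7 - 1)/(5 - 1) × (3.7 - 2)/(5 - 2) × (3.7 - 3)/(5 - 3) × (3.7 - 4)/(5 - 4) = -0.040162

P(3.7) = (-12)×L_0(3.7) + 0×L_1(3.7) + 17×L_2(3.7) + (-13)×L_3(3.7) + 6×L_4(3.7)
P(3.7) = -1.915050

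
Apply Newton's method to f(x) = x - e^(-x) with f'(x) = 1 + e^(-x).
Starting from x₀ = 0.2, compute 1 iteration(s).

f(x) = x - e^(-x)
f'(x) = 1 + e^(-x)
x₀ = 0.2

Newton-Raphson formula: x_{n+1} = x_n - f(x_n)/f'(x_n)

Iteration 1:
  f(0.200000) = -0.618731
  f'(0.200000) = 1.818731
  x_1 = 0.200000 - (-0.618731)/1.818731 = 0.540199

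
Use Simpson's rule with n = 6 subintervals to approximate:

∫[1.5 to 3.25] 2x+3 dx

f(x) = 2x+3
a = 1.5, b = 3.25, n = 6
h = (b - a)/n = 0.291667

Simpson's rule: (h/3)[f(x₀) + 4f(x₁) + 2f(x₂) + ... + f(xₙ)]

x_0 = 1.5000, f(x_0) = 6.000000, coefficient = 1
x_1 = 1.7917, f(x_1) = 6.583333, coefficient = 4
x_2 = 2.0833, f(x_2) = 7.166667, coefficient = 2
x_3 = 2.3750, f(x_3) = 7.750000, coefficient = 4
x_4 = 2.6667, f(x_4) = 8.333333, coefficient = 2
x_5 = 2.9583, f(x_5) = 8.916667, coefficient = 4
x_6 = 3.2500, f(x_6) = 9.500000, coefficient = 1

I ≈ (0.291667/3) × 139.500000 = 13.562500
Exact value: 13.562500
Error: 0.000000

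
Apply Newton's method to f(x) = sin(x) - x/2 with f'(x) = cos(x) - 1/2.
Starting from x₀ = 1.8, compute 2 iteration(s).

f(x) = sin(x) - x/2
f'(x) = cos(x) - 1/2
x₀ = 1.8

Newton-Raphson formula: x_{n+1} = x_n - f(x_n)/f'(x_n)

Iteration 1:
  f(1.800000) = 0.073848
  f'(1.800000) = -0.727202
  x_1 = 1.800000 - 0.073848/(-0.727202) = 1.901550
Iteration 2:
  f(1.901550) = -0.004977
  f'(1.901550) = -0.824756
  x_2 = 1.901550 - (-0.004977)/(-0.824756) = 1.895515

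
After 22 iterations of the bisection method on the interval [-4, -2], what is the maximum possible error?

Bisection error bound: |error| ≤ (b-a)/2^n
|error| ≤ (-2 - (-4))/2^22 = 2/2^22
|error| ≤ 0.0000004768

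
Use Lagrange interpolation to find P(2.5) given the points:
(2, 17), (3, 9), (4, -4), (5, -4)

Lagrange interpolation formula:
P(x) = Σ yᵢ × Lᵢ(x)
where Lᵢ(x) = Π_{j≠i} (x - xⱼ)/(xᵢ - xⱼ)

L_0(2.5) = (2.5 - 3)/(2 - 3) × (2.5 - 4)/(2 - 4) × (2.5 - 5)/(2 - 5) = 0.312500
L_1(2.5) = (2.5 - 2)/(3 - 2) × (2.5 - 4)/(3 - 4) × (2.5 - 5)/(3 - 5) = 0.937500
L_2(2.5) = (2.5 - 2)/(4 - 2) × (2.5 - 3)/(4 - 3) × (2.5 - 5)/(4 - 5) = -0.312500
L_3(2.5) = (2.5 - 2)/(5 - 2) × (2.5 - 3)/(5 - 3) × (2.5 - 4)/(5 - 4) = 0.062500

P(2.5) = 17×L_0(2.5) + 9×L_1(2.5) + (-4)×L_2(2.5) + (-4)×L_3(2.5)
P(2.5) = 14.750000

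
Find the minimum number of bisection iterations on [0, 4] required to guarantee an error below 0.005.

We need (b-a)/2^n ≤ 0.005
(4 - 0)/2^n ≤ 0.005
4/2^n ≤ 0.005
2^n ≥ 800
n ≥ log₂(800) = 9.64
n ≥ 10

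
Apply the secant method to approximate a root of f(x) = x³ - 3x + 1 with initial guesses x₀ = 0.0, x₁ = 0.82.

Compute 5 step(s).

f(x) = x³ - 3x + 1
x₀ = 0.0, x₁ = 0.82

Secant formula: x_{n+1} = x_n - f(x_n)(x_n - x_{n-1})/(f(x_n) - f(x_{n-1}))

Iteration 1:
  f(0.000000) = 1.000000
  f(0.820000) = -0.908632
  x_2 = 0.820000 - (-0.908632)×(0.820000 - 0.000000)/(-0.908632 - 1.000000)
       = 0.429627
Iteration 2:
  f(0.820000) = -0.908632
  f(0.429627) = -0.209581
  x_3 = 0.429627 - (-0.209581)×(0.429627 - 0.820000)/(-0.209581 - (-0.908632))
       = 0.312590
Iteration 3:
  f(0.429627) = -0.209581
  f(0.312590) = 0.092773
  x_4 = 0.312590 - 0.092773×(0.312590 - 0.429627)/(0.092773 - (-0.209581))
       = 0.348501
Iteration 4:
  f(0.312590) = 0.092773
  f(0.348501) = -0.003178
  x_5 = 0.348501 - (-0.003178)×(0.348501 - 0.312590)/(-0.003178 - 0.092773)
       = 0.347312
Iteration 5:
  f(0.348501) = -0.003178
  f(0.347312) = -0.000042
  x_6 = 0.347312 - (-0.000042)×(0.347312 - 0.348501)/(-0.000042 - (-0.003178))
       = 0.347296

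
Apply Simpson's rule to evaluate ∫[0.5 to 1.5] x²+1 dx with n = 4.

f(x) = x²+1
a = 0.5, b = 1.5, n = 4
h = (b - a)/n = 0.250000

Simpson's rule: (h/3)[f(x₀) + 4f(x₁) + 2f(x₂) + ... + f(xₙ)]

x_0 = 0.5000, f(x_0) = 1.250000, coefficient = 1
x_1 = 0.7500, f(x_1) = 1.562500, coefficient = 4
x_2 = 1.0000, f(x_2) = 2.000000, coefficient = 2
x_3 = 1.2500, f(x_3) = 2.562500, coefficient = 4
x_4 = 1.5000, f(x_4) = 3.250000, coefficient = 1

I ≈ (0.250000/3) × 25.000000 = 2.083333
Exact value: 2.083333
Error: 0.000000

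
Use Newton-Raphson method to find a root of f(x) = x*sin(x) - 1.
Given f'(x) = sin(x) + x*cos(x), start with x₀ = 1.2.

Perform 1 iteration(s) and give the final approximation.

f(x) = x*sin(x) - 1
f'(x) = sin(x) + x*cos(x)
x₀ = 1.2

Newton-Raphson formula: x_{n+1} = x_n - f(x_n)/f'(x_n)

Iteration 1:
  f(1.200000) = 0.118447
  f'(1.200000) = 1.366868
  x_1 = 1.200000 - 0.118447/1.366868 = 1.113344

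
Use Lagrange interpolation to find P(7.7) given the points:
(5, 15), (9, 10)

Lagrange interpolation formula:
P(x) = Σ yᵢ × Lᵢ(x)
where Lᵢ(x) = Π_{j≠i} (x - xⱼ)/(xᵢ - xⱼ)

L_0(7.7) = (7.7 - 9)/(5 - 9) = 0.325000
L_1(7.7) = (7.7 - 5)/(9 - 5) = 0.675000

P(7.7) = 15×L_0(7.7) + 10×L_1(7.7)
P(7.7) = 11.625000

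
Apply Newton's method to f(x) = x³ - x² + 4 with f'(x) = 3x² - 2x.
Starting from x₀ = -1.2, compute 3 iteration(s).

f(x) = x³ - x² + 4
f'(x) = 3x² - 2x
x₀ = -1.2

Newton-Raphson formula: x_{n+1} = x_n - f(x_n)/f'(x_n)

Iteration 1:
  f(-1.200000) = 0.832000
  f'(-1.200000) = 6.720000
  x_1 = -1.200000 - 0.832000/6.720000 = -1.323810
Iteration 2:
  f(-1.323810) = -0.072410
  f'(-1.323810) = 7.905034
  x_2 = -1.323810 - (-0.072410)/7.905034 = -1.314649
Iteration 3:
  f(-1.314649) = -0.000416
  f'(-1.314649) = 7.814209
  x_3 = -1.314649 - (-0.000416)/7.814209 = -1.314596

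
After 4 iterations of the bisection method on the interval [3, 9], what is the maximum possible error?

Bisection error bound: |error| ≤ (b-a)/2^n
|error| ≤ (9 - 3)/2^4 = 6/2^4
|error| ≤ 0.3750000000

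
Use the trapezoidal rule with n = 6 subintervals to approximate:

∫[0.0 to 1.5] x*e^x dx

f(x) = x*e^x
a = 0.0, b = 1.5, n = 6
h = (b - a)/n = 0.250000

Trapezoidal rule: (h/2)[f(x₀) + 2f(x₁) + 2f(x₂) + ... + f(xₙ)]

x_0 = 0.0000, f(x_0) = 0.000000, coefficient = 1
x_1 = 0.2500, f(x_1) = 0.321006, coefficient = 2
x_2 = 0.5000, f(x_2) = 0.824361, coefficient = 2
x_3 = 0.7500, f(x_3) = 1.587750, coefficient = 2
x_4 = 1.0000, f(x_4) = 2.718282, coefficient = 2
x_5 = 1.2500, f(x_5) = 4.362929, coefficient = 2
x_6 = 1.5000, f(x_6) = 6.722534, coefficient = 1

I ≈ (0.250000/2) × 26.351189 = 3.293899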